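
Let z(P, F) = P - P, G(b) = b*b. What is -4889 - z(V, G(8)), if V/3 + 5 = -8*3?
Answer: -4889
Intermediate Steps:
G(b) = b²
V = -87 (V = -15 + 3*(-8*3) = -15 + 3*(-24) = -15 - 72 = -87)
z(P, F) = 0
-4889 - z(V, G(8)) = -4889 - 1*0 = -4889 + 0 = -4889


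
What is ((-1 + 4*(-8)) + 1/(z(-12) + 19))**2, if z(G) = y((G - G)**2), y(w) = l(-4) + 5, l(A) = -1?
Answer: 574564/529 ≈ 1086.1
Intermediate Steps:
y(w) = 4 (y(w) = -1 + 5 = 4)
z(G) = 4
((-1 + 4*(-8)) + 1/(z(-12) + 19))**2 = ((-1 + 4*(-8)) + 1/(4 + 19))**2 = ((-1 - 32) + 1/23)**2 = (-33 + 1/23)**2 = (-758/23)**2 = 574564/529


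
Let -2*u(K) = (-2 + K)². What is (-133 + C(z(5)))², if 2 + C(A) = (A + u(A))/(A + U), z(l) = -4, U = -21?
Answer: 11242609/625 ≈ 17988.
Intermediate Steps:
u(K) = -(-2 + K)²/2
C(A) = -2 + (A - (-2 + A)²/2)/(-21 + A) (C(A) = -2 + (A - (-2 + A)²/2)/(A - 21) = -2 + (A - (-2 + A)²/2)/(-21 + A))
(-133 + C(z(5)))² = (-133 + (40 - 4 - ½*(-4)²)/(-21 - 4))² = (-133 + (40 - 4 - ½*16)/(-25))² = (-133 - (40 - 4 - 8)/25)² = (-133 - 1/25*28)² = (-133 - 28/25)² = (-3353/25)² = 11242609/625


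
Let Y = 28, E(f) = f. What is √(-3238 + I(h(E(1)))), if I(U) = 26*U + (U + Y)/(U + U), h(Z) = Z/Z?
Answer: I*√12790/2 ≈ 56.546*I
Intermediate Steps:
h(Z) = 1
I(U) = 26*U + (28 + U)/(2*U) (I(U) = 26*U + (U + 28)/(U + U) = 26*U + (28 + U)/((2*U)) = 26*U + (28 + U)*(1/(2*U)) = 26*U + (28 + U)/(2*U))
√(-3238 + I(h(E(1)))) = √(-3238 + (½ + 14/1 + 26*1)) = √(-3238 + (½ + 14*1 + 26)) = √(-3238 + (½ + 14 + 26)) = √(-3238 + 81/2) = √(-6395/2) = I*√12790/2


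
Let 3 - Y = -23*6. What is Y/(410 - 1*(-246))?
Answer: 141/656 ≈ 0.21494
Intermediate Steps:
Y = 141 (Y = 3 - (-23)*1*6 = 3 - (-23)*6 = 3 - 1*(-138) = 3 + 138 = 141)
Y/(410 - 1*(-246)) = 141/(410 - 1*(-246)) = 141/(410 + 246) = 141/656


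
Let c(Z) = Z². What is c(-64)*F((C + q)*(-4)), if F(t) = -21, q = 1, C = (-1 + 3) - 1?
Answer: -86016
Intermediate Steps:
C = 1 (C = 2 - 1 = 1)
c(-64)*F((C + q)*(-4)) = (-64)²*(-21) = 4096*(-21) = -86016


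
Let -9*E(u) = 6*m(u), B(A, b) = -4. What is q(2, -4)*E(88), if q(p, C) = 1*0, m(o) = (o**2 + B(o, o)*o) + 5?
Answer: 0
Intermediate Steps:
m(o) = 5 + o**2 - 4*o (m(o) = (o**2 - 4*o) + 5 = 5 + o**2 - 4*o)
q(p, C) = 0
E(u) = -10/3 - 2*u**2/3 + 8*u/3 (E(u) = -2*(5 + u**2 - 4*u)/3 = -(30 - 24*u + 6*u**2)/9 = -10/3 - 2*u**2/3 + 8*u/3)
q(2, -4)*E(88) = 0*(-10/3 - 2/3*88**2 + (8/3)*88) = 0*(-10/3 - 2/3*7744 + 704/3) = 0*(-10/3 - 15488/3 + 704/3) = 0*(-14794/3) = 0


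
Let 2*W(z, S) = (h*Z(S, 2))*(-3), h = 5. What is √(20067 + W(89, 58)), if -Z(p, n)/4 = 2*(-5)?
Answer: √19767 ≈ 140.60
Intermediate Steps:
Z(p, n) = 40 (Z(p, n) = -8*(-5) = -4*(-10) = 40)
W(z, S) = -300 (W(z, S) = ((5*40)*(-3))/2 = (200*(-3))/2 = (½)*(-600) = -300)
√(20067 + W(89, 58)) = √(20067 - 300) = √19767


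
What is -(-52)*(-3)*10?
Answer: -1560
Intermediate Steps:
-(-52)*(-3)*10 = -26*6*10 = -156*10 = -1560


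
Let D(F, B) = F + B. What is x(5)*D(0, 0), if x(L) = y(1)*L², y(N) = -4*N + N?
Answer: 0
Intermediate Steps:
y(N) = -3*N
D(F, B) = B + F
x(L) = -3*L² (x(L) = (-3*1)*L² = -3*L²)
x(5)*D(0, 0) = (-3*5²)*(0 + 0) = -3*25*0 = -75*0 = 0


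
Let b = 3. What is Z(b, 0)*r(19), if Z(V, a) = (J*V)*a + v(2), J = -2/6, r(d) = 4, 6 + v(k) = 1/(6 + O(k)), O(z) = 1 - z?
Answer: -116/5 ≈ -23.200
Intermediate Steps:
v(k) = -6 + 1/(7 - k) (v(k) = -6 + 1/(6 + (1 - k)) = -6 + 1/(7 - k))
J = -1/3 (J = -2*1/6 = -1/3 ≈ -0.33333)
Z(V, a) = -29/5 - V*a/3 (Z(V, a) = (-V/3)*a + (41 - 6*2)/(-7 + 2) = -V*a/3 + (41 - 12)/(-5) = -V*a/3 - 1/5*29 = -V*a/3 - 29/5 = -29/5 - V*a/3)
Z(b, 0)*r(19) = (-29/5 - 1/3*3*0)*4 = (-29/5 + 0)*4 = -29/5*4 = -116/5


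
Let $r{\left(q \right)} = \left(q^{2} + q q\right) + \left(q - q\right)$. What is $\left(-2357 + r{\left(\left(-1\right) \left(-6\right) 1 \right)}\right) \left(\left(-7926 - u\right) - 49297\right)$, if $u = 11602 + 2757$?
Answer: $163564870$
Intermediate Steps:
$u = 14359$
$r{\left(q \right)} = 2 q^{2}$ ($r{\left(q \right)} = \left(q^{2} + q^{2}\right) + 0 = 2 q^{2} + 0 = 2 q^{2}$)
$\left(-2357 + r{\left(\left(-1\right) \left(-6\right) 1 \right)}\right) \left(\left(-7926 - u\right) - 49297\right) = \left(-2357 + 2 \left(\left(-1\right) \left(-6\right) 1\right)^{2}\right) \left(\left(-7926 - 14359\right) - 49297\right) = \left(-2357 + 2 \left(6 \cdot 1\right)^{2}\right) \left(\left(-7926 - 14359\right) - 49297\right) = \left(-2357 + 2 \cdot 6^{2}\right) \left(-22285 - 49297\right) = \left(-2357 + 2 \cdot 36\right) \left(-71582\right) = \left(-2357 + 72\right) \left(-71582\right) = \left(-2285\right) \left(-71582\right) = 163564870$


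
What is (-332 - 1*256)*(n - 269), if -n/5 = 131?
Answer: 543312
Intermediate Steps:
n = -655 (n = -5*131 = -655)
(-332 - 1*256)*(n - 269) = (-332 - 1*256)*(-655 - 269) = (-332 - 256)*(-924) = -588*(-924) = 543312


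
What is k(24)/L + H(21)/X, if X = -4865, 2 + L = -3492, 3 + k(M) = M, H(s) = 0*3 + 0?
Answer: -21/3494 ≈ -0.0060103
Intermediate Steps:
H(s) = 0 (H(s) = 0 + 0 = 0)
k(M) = -3 + M
L = -3494 (L = -2 - 3492 = -3494)
k(24)/L + H(21)/X = (-3 + 24)/(-3494) + 0/(-4865) = 21*(-1/3494) + 0*(-1/4865) = -21/3494 + 0 = -21/3494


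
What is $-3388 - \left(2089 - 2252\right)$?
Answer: $-3225$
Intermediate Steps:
$-3388 - \left(2089 - 2252\right) = -3388 - -163 = -3388 + 163 = -3225$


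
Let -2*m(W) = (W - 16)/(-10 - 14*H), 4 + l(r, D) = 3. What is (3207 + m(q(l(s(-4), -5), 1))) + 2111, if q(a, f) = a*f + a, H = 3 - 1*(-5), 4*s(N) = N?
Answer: 648787/122 ≈ 5317.9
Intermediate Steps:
s(N) = N/4
l(r, D) = -1 (l(r, D) = -4 + 3 = -1)
H = 8 (H = 3 + 5 = 8)
q(a, f) = a + a*f
m(W) = -4/61 + W/244 (m(W) = -(W - 16)/(2*(-10 - 14*8)) = -(-16 + W)/(2*(-10 - 112)) = -(-16 + W)/(2*(-122)) = -(-16 + W)*(-1)/(2*122) = -(8/61 - W/122)/2 = -4/61 + W/244)
(3207 + m(q(l(s(-4), -5), 1))) + 2111 = (3207 + (-4/61 + (-(1 + 1))/244)) + 2111 = (3207 + (-4/61 + (-1*2)/244)) + 2111 = (3207 + (-4/61 + (1/244)*(-2))) + 2111 = (3207 + (-4/61 - 1/122)) + 2111 = (3207 - 9/122) + 2111 = 391245/122 + 2111 = 648787/122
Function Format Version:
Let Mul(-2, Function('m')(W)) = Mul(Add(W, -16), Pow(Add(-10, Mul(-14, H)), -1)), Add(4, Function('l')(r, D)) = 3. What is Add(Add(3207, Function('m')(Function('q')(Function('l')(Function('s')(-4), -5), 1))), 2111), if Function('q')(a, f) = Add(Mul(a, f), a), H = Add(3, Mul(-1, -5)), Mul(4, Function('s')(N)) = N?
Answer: Rational(648787, 122) ≈ 5317.9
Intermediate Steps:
Function('s')(N) = Mul(Rational(1, 4), N)
Function('l')(r, D) = -1 (Function('l')(r, D) = Add(-4, 3) = -1)
H = 8 (H = Add(3, 5) = 8)
Function('q')(a, f) = Add(a, Mul(a, f))
Function('m')(W) = Add(Rational(-4, 61), Mul(Rational(1, 244), W)) (Function('m')(W) = Mul(Rational(-1, 2), Mul(Add(W, -16), Pow(Add(-10, Mul(-14, 8)), -1))) = Mul(Rational(-1, 2), Mul(Add(-16, W), Pow(Add(-10, -112), -1))) = Mul(Rational(-1, 2), Mul(Add(-16, W), Pow(-122, -1))) = Mul(Rational(-1, 2), Mul(Add(-16, W), Rational(-1, 122))) = Mul(Rational(-1, 2), Add(Rational(8, 61), Mul(Rational(-1, 122), W))) = Add(Rational(-4, 61), Mul(Rational(1, 244), W)))
Add(Add(3207, Function('m')(Function('q')(Function('l')(Function('s')(-4), -5), 1))), 2111) = Add(Add(3207, Add(Rational(-4, 61), Mul(Rational(1, 244), Mul(-1, Add(1, 1))))), 2111) = Add(Add(3207, Add(Rational(-4, 61), Mul(Rational(1, 244), Mul(-1, 2)))), 2111) = Add(Add(3207, Add(Rational(-4, 61), Mul(Rational(1, 244), -2))), 2111) = Add(Add(3207, Add(Rational(-4, 61), Rational(-1, 122))), 2111) = Add(Add(3207, Rational(-9, 122)), 2111) = Add(Rational(391245, 122), 2111) = Rational(648787, 122)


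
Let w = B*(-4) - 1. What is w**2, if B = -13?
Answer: 2601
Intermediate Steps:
w = 51 (w = -13*(-4) - 1 = 52 - 1 = 51)
w**2 = 51**2 = 2601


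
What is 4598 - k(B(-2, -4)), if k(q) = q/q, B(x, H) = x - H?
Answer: 4597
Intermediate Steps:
k(q) = 1
4598 - k(B(-2, -4)) = 4598 - 1*1 = 4598 - 1 = 4597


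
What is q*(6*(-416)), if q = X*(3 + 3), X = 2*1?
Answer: -29952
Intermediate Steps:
X = 2
q = 12 (q = 2*(3 + 3) = 2*6 = 12)
q*(6*(-416)) = 12*(6*(-416)) = 12*(-2496) = -29952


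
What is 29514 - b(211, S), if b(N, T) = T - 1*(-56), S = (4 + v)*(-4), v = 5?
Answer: 29494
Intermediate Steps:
S = -36 (S = (4 + 5)*(-4) = 9*(-4) = -36)
b(N, T) = 56 + T (b(N, T) = T + 56 = 56 + T)
29514 - b(211, S) = 29514 - (56 - 36) = 29514 - 1*20 = 29514 - 20 = 29494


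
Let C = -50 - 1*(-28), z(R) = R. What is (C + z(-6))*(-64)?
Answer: 1792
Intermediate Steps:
C = -22 (C = -50 + 28 = -22)
(C + z(-6))*(-64) = (-22 - 6)*(-64) = -28*(-64) = 1792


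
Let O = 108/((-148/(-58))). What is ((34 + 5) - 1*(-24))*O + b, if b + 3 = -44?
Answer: 96919/37 ≈ 2619.4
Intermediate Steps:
O = 1566/37 (O = 108/((-148*(-1/58))) = 108/(74/29) = 108*(29/74) = 1566/37 ≈ 42.324)
b = -47 (b = -3 - 44 = -47)
((34 + 5) - 1*(-24))*O + b = ((34 + 5) - 1*(-24))*(1566/37) - 47 = (39 + 24)*(1566/37) - 47 = 63*(1566/37) - 47 = 98658/37 - 47 = 96919/37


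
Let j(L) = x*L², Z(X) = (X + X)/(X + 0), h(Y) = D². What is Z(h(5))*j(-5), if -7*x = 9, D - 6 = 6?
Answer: -450/7 ≈ -64.286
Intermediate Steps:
D = 12 (D = 6 + 6 = 12)
h(Y) = 144 (h(Y) = 12² = 144)
x = -9/7 (x = -⅐*9 = -9/7 ≈ -1.2857)
Z(X) = 2 (Z(X) = (2*X)/X = 2)
j(L) = -9*L²/7
Z(h(5))*j(-5) = 2*(-9/7*(-5)²) = 2*(-9/7*25) = 2*(-225/7) = -450/7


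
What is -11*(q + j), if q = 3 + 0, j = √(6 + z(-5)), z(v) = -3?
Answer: -33 - 11*√3 ≈ -52.053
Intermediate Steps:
j = √3 (j = √(6 - 3) = √3 ≈ 1.7320)
q = 3
-11*(q + j) = -11*(3 + √3) = -33 - 11*√3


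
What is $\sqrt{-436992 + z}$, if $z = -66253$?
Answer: $i \sqrt{503245} \approx 709.4 i$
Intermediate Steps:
$\sqrt{-436992 + z} = \sqrt{-436992 - 66253} = \sqrt{-503245} = i \sqrt{503245}$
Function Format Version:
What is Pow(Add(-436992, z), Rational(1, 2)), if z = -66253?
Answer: Mul(I, Pow(503245, Rational(1, 2))) ≈ Mul(709.40, I)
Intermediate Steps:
Pow(Add(-436992, z), Rational(1, 2)) = Pow(Add(-436992, -66253), Rational(1, 2)) = Pow(-503245, Rational(1, 2)) = Mul(I, Pow(503245, Rational(1, 2)))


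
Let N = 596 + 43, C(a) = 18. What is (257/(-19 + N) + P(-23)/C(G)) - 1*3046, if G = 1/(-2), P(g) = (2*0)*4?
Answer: -1888263/620 ≈ -3045.6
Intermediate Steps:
P(g) = 0 (P(g) = 0*4 = 0)
G = -1/2 ≈ -0.50000
N = 639
(257/(-19 + N) + P(-23)/C(G)) - 1*3046 = (257/(-19 + 639) + 0/18) - 1*3046 = (257/620 + 0*(1/18)) - 3046 = (257*(1/620) + 0) - 3046 = (257/620 + 0) - 3046 = 257/620 - 3046 = -1888263/620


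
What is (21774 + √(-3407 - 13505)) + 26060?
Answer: 47834 + 4*I*√1057 ≈ 47834.0 + 130.05*I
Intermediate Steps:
(21774 + √(-3407 - 13505)) + 26060 = (21774 + √(-16912)) + 26060 = (21774 + 4*I*√1057) + 26060 = 47834 + 4*I*√1057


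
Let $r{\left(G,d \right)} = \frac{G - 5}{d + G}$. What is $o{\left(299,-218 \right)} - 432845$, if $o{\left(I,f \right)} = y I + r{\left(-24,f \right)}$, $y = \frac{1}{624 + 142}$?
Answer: $- \frac{20059312192}{46343} \approx -4.3284 \cdot 10^{5}$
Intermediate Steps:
$r{\left(G,d \right)} = \frac{-5 + G}{G + d}$
$y = \frac{1}{766} \approx 0.0013055$
$o{\left(I,f \right)} = - \frac{29}{-24 + f} + \frac{I}{766}$ ($o{\left(I,f \right)} = \frac{I}{766} + \frac{-5 - 24}{-24 + f} = \frac{I}{766} + \frac{1}{-24 + f} \left(-29\right) = \frac{I}{766} - \frac{29}{-24 + f} = - \frac{29}{-24 + f} + \frac{I}{766}$)
$o{\left(299,-218 \right)} - 432845 = \frac{-22214 + 299 \left(-24 - 218\right)}{766 \left(-24 - 218\right)} - 432845 = \frac{-22214 + 299 \left(-242\right)}{766 \left(-242\right)} - 432845 = \frac{1}{766} \left(- \frac{1}{242}\right) \left(-22214 - 72358\right) - 432845 = \frac{1}{766} \left(- \frac{1}{242}\right) \left(-94572\right) - 432845 = \frac{23643}{46343} - 432845 = - \frac{20059312192}{46343}$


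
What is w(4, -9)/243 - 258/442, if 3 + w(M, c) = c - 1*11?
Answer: -36430/53703 ≈ -0.67836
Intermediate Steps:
w(M, c) = -14 + c (w(M, c) = -3 + (c - 1*11) = -3 + (c - 11) = -3 + (-11 + c) = -14 + c)
w(4, -9)/243 - 258/442 = (-14 - 9)/243 - 258/442 = -23*1/243 - 258*1/442 = -23/243 - 129/221 = -36430/53703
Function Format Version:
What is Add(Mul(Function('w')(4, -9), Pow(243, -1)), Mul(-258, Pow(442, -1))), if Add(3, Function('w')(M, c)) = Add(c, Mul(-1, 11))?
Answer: Rational(-36430, 53703) ≈ -0.67836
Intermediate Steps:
Function('w')(M, c) = Add(-14, c) (Function('w')(M, c) = Add(-3, Add(c, Mul(-1, 11))) = Add(-3, Add(c, -11)) = Add(-3, Add(-11, c)) = Add(-14, c))
Add(Mul(Function('w')(4, -9), Pow(243, -1)), Mul(-258, Pow(442, -1))) = Add(Mul(Add(-14, -9), Pow(243, -1)), Mul(-258, Pow(442, -1))) = Add(Mul(-23, Rational(1, 243)), Mul(-258, Rational(1, 442))) = Add(Rational(-23, 243), Rational(-129, 221)) = Rational(-36430, 53703)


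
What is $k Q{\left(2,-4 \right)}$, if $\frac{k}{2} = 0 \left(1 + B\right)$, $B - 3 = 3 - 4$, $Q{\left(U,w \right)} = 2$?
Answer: $0$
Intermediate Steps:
$B = 2$ ($B = 3 + \left(3 - 4\right) = 3 - 1 = 2$)
$k = 0$ ($k = 2 \cdot 0 \left(1 + 2\right) = 2 \cdot 0 \cdot 3 = 2 \cdot 0 = 0$)
$k Q{\left(2,-4 \right)} = 0 \cdot 2 = 0$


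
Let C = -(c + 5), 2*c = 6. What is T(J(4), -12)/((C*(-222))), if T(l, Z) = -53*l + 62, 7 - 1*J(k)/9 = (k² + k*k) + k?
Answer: 13895/1776 ≈ 7.8238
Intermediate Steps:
c = 3 (c = (½)*6 = 3)
J(k) = 63 - 18*k² - 9*k (J(k) = 63 - 9*((k² + k*k) + k) = 63 - 9*((k² + k²) + k) = 63 - 9*(2*k² + k) = 63 - 9*(k + 2*k²) = 63 + (-18*k² - 9*k) = 63 - 18*k² - 9*k)
T(l, Z) = 62 - 53*l
C = -8 (C = -(3 + 5) = -1*8 = -8)
T(J(4), -12)/((C*(-222))) = (62 - 53*(63 - 18*4² - 9*4))/((-8*(-222))) = (62 - 53*(63 - 18*16 - 36))/1776 = (62 - 53*(63 - 288 - 36))*(1/1776) = (62 - 53*(-261))*(1/1776) = (62 + 13833)*(1/1776) = 13895*(1/1776) = 13895/1776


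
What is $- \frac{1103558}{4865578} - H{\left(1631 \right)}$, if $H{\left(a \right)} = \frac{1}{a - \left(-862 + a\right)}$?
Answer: $- \frac{478066287}{2097064118} \approx -0.22797$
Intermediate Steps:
$H{\left(a \right)} = \frac{1}{862}$
$- \frac{1103558}{4865578} - H{\left(1631 \right)} = - \frac{1103558}{4865578} - \frac{1}{862} = \left(-1103558\right) \frac{1}{4865578} - \frac{1}{862} = - \frac{551779}{2432789} - \frac{1}{862} = - \frac{478066287}{2097064118}$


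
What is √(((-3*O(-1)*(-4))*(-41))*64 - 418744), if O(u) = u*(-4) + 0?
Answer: 2*I*√136174 ≈ 738.04*I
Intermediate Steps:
O(u) = -4*u (O(u) = -4*u + 0 = -4*u)
√(((-3*O(-1)*(-4))*(-41))*64 - 418744) = √(((-(-12)*(-1)*(-4))*(-41))*64 - 418744) = √(((-3*4*(-4))*(-41))*64 - 418744) = √((-12*(-4)*(-41))*64 - 418744) = √((48*(-41))*64 - 418744) = √(-1968*64 - 418744) = √(-125952 - 418744) = √(-544696) = 2*I*√136174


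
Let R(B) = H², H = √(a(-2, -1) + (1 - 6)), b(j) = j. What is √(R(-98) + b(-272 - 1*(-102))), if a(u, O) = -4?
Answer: I*√179 ≈ 13.379*I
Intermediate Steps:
H = 3*I (H = √(-4 + (1 - 6)) = √(-4 - 5) = √(-9) = 3*I ≈ 3.0*I)
R(B) = -9 (R(B) = (3*I)² = -9)
√(R(-98) + b(-272 - 1*(-102))) = √(-9 + (-272 - 1*(-102))) = √(-9 + (-272 + 102)) = √(-9 - 170) = √(-179) = I*√179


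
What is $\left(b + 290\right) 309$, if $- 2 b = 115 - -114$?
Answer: $\frac{108459}{2} \approx 54230.0$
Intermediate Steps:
$b = - \frac{229}{2}$ ($b = - \frac{115 - -114}{2} = - \frac{115 + 114}{2} = \left(- \frac{1}{2}\right) 229 = - \frac{229}{2} \approx -114.5$)
$\left(b + 290\right) 309 = \left(- \frac{229}{2} + 290\right) 309 = \frac{351}{2} \cdot 309 = \frac{108459}{2}$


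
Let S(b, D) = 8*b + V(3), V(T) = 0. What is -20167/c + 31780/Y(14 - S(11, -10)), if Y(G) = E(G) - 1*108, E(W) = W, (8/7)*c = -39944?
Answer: -11296657/64909 ≈ -174.04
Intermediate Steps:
c = -34951 (c = (7/8)*(-39944) = -34951)
S(b, D) = 8*b (S(b, D) = 8*b + 0 = 8*b)
Y(G) = -108 + G (Y(G) = G - 1*108 = G - 108 = -108 + G)
-20167/c + 31780/Y(14 - S(11, -10)) = -20167/(-34951) + 31780/(-108 + (14 - 8*11)) = -20167*(-1/34951) + 31780/(-108 + (14 - 1*88)) = 2881/4993 + 31780/(-108 + (14 - 88)) = 2881/4993 + 31780/(-108 - 74) = 2881/4993 + 31780/(-182) = 2881/4993 + 31780*(-1/182) = 2881/4993 - 2270/13 = -11296657/64909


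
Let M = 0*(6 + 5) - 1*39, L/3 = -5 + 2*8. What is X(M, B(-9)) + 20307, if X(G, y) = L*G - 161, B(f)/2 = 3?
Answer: 18859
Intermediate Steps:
B(f) = 6 (B(f) = 2*3 = 6)
L = 33 (L = 3*(-5 + 2*8) = 3*(-5 + 16) = 3*11 = 33)
M = -39 (M = 0*11 - 39 = 0 - 39 = -39)
X(G, y) = -161 + 33*G (X(G, y) = 33*G - 161 = -161 + 33*G)
X(M, B(-9)) + 20307 = (-161 + 33*(-39)) + 20307 = (-161 - 1287) + 20307 = -1448 + 20307 = 18859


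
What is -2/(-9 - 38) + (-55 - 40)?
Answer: -4463/47 ≈ -94.957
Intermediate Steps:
-2/(-9 - 38) + (-55 - 40) = -2/(-47) - 95 = -1/47*(-2) - 95 = 2/47 - 95 = -4463/47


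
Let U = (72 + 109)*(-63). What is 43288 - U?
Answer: 54691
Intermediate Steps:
U = -11403 (U = 181*(-63) = -11403)
43288 - U = 43288 - 1*(-11403) = 43288 + 11403 = 54691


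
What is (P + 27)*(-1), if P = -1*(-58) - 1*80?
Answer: -5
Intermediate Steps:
P = -22 (P = 58 - 80 = -22)
(P + 27)*(-1) = (-22 + 27)*(-1) = 5*(-1) = -5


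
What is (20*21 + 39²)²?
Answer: 3767481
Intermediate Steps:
(20*21 + 39²)² = (420 + 1521)² = 1941² = 3767481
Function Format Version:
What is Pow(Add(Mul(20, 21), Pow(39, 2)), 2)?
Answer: 3767481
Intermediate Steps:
Pow(Add(Mul(20, 21), Pow(39, 2)), 2) = Pow(Add(420, 1521), 2) = Pow(1941, 2) = 3767481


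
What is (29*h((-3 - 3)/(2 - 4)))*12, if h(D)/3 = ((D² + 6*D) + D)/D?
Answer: 10440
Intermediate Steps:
h(D) = 3*(D² + 7*D)/D (h(D) = 3*(((D² + 6*D) + D)/D) = 3*((D² + 7*D)/D) = 3*(D² + 7*D)/D)
(29*h((-3 - 3)/(2 - 4)))*12 = (29*(21 + 3*((-3 - 3)/(2 - 4))))*12 = (29*(21 + 3*(-6/(-2))))*12 = (29*(21 + 3*(-6*(-½))))*12 = (29*(21 + 3*3))*12 = (29*(21 + 9))*12 = (29*30)*12 = 870*12 = 10440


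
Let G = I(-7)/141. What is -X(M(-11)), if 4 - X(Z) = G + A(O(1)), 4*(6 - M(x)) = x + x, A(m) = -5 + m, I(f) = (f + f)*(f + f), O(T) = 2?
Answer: -791/141 ≈ -5.6099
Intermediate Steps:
I(f) = 4*f² (I(f) = (2*f)*(2*f) = 4*f²)
G = 196/141 (G = (4*(-7)²)/141 = (4*49)*(1/141) = 196*(1/141) = 196/141 ≈ 1.3901)
M(x) = 6 - x/2 (M(x) = 6 - (x + x)/4 = 6 - x/2)
X(Z) = 791/141 (X(Z) = 4 - (196/141 + (-5 + 2)) = 4 - (196/141 - 3) = 4 - 1*(-227/141) = 4 + 227/141 = 791/141)
-X(M(-11)) = -1*791/141 = -791/141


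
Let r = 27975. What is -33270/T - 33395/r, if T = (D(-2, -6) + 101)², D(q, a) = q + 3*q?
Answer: -27101369/5376795 ≈ -5.0404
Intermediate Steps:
D(q, a) = 4*q
T = 8649 (T = (4*(-2) + 101)² = (-8 + 101)² = 93² = 8649)
-33270/T - 33395/r = -33270/8649 - 33395/27975 = -33270*1/8649 - 33395*1/27975 = -11090/2883 - 6679/5595 = -27101369/5376795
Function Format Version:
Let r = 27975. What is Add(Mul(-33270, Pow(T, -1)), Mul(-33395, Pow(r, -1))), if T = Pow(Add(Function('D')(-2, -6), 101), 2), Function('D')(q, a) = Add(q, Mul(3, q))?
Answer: Rational(-27101369, 5376795) ≈ -5.0404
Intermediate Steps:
Function('D')(q, a) = Mul(4, q)
T = 8649 (T = Pow(Add(Mul(4, -2), 101), 2) = Pow(Add(-8, 101), 2) = Pow(93, 2) = 8649)
Add(Mul(-33270, Pow(T, -1)), Mul(-33395, Pow(r, -1))) = Add(Mul(-33270, Pow(8649, -1)), Mul(-33395, Pow(27975, -1))) = Add(Mul(-33270, Rational(1, 8649)), Mul(-33395, Rational(1, 27975))) = Add(Rational(-11090, 2883), Rational(-6679, 5595)) = Rational(-27101369, 5376795)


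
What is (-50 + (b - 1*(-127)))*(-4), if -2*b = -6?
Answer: -320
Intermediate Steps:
b = 3 (b = -1/2*(-6) = 3)
(-50 + (b - 1*(-127)))*(-4) = (-50 + (3 - 1*(-127)))*(-4) = (-50 + (3 + 127))*(-4) = (-50 + 130)*(-4) = 80*(-4) = -320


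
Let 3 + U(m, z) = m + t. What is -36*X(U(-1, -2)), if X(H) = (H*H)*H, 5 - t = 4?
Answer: 972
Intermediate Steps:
t = 1 (t = 5 - 1*4 = 5 - 4 = 1)
U(m, z) = -2 + m (U(m, z) = -3 + (m + 1) = -3 + (1 + m) = -2 + m)
X(H) = H**3 (X(H) = H**2*H = H**3)
-36*X(U(-1, -2)) = -36*(-2 - 1)**3 = -36*(-3)**3 = -36*(-27) = 972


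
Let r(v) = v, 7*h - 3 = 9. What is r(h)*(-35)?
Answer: -60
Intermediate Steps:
h = 12/7 (h = 3/7 + (1/7)*9 = 3/7 + 9/7 = 12/7 ≈ 1.7143)
r(h)*(-35) = (12/7)*(-35) = -60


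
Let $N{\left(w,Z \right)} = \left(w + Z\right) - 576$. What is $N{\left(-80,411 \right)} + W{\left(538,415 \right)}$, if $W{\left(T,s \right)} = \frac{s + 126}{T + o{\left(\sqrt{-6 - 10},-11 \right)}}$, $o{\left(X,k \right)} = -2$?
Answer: $- \frac{130779}{536} \approx -243.99$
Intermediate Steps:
$N{\left(w,Z \right)} = -576 + Z + w$ ($N{\left(w,Z \right)} = \left(Z + w\right) - 576 = -576 + Z + w$)
$W{\left(T,s \right)} = \frac{126 + s}{-2 + T}$ ($W{\left(T,s \right)} = \frac{s + 126}{T - 2} = \frac{126 + s}{-2 + T}$)
$N{\left(-80,411 \right)} + W{\left(538,415 \right)} = \left(-576 + 411 - 80\right) + \frac{126 + 415}{-2 + 538} = -245 + \frac{1}{536} \cdot 541 = -245 + \frac{541}{536} = - \frac{130779}{536}$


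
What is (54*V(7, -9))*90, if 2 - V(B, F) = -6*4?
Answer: 126360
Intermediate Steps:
V(B, F) = 26 (V(B, F) = 2 - (-6)*4 = 2 - 1*(-24) = 2 + 24 = 26)
(54*V(7, -9))*90 = (54*26)*90 = 1404*90 = 126360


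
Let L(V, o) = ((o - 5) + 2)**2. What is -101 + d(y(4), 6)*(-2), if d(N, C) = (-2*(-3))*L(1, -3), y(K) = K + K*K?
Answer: -533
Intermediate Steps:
L(V, o) = (-3 + o)**2 (L(V, o) = ((-5 + o) + 2)**2 = (-3 + o)**2)
y(K) = K + K**2
d(N, C) = 216 (d(N, C) = (-2*(-3))*(-3 - 3)**2 = 6*(-6)**2 = 6*36 = 216)
-101 + d(y(4), 6)*(-2) = -101 + 216*(-2) = -101 - 432 = -533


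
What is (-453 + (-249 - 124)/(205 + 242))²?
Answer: 41153802496/199809 ≈ 2.0597e+5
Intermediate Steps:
(-453 + (-249 - 124)/(205 + 242))² = (-453 - 373/447)² = (-202864/447)² = 41153802496/199809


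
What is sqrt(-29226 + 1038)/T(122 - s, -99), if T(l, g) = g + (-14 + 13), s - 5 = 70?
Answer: -9*I*sqrt(87)/50 ≈ -1.6789*I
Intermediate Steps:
s = 75 (s = 5 + 70 = 75)
T(l, g) = -1 + g (T(l, g) = g - 1 = -1 + g)
sqrt(-29226 + 1038)/T(122 - s, -99) = sqrt(-29226 + 1038)/(-1 - 99) = sqrt(-28188)/(-100) = (18*I*sqrt(87))*(-1/100) = -9*I*sqrt(87)/50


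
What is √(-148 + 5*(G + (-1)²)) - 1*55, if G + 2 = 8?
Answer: -55 + I*√113 ≈ -55.0 + 10.63*I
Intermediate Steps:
G = 6 (G = -2 + 8 = 6)
√(-148 + 5*(G + (-1)²)) - 1*55 = √(-148 + 5*(6 + (-1)²)) - 1*55 = √(-148 + 5*(6 + 1)) - 55 = √(-148 + 5*7) - 55 = √(-148 + 35) - 55 = √(-113) - 55 = I*√113 - 55 = -55 + I*√113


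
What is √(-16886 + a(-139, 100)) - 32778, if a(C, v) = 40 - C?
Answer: -32778 + I*√16707 ≈ -32778.0 + 129.26*I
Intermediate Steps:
√(-16886 + a(-139, 100)) - 32778 = √(-16886 + (40 - 1*(-139))) - 32778 = √(-16886 + (40 + 139)) - 32778 = √(-16886 + 179) - 32778 = √(-16707) - 32778 = I*√16707 - 32778 = -32778 + I*√16707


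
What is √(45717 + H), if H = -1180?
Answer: √44537 ≈ 211.04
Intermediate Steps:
√(45717 + H) = √(45717 - 1180) = √44537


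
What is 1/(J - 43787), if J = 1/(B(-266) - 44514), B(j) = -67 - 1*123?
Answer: -44704/1957454049 ≈ -2.2838e-5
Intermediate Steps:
B(j) = -190 (B(j) = -67 - 123 = -190)
J = -1/44704 (J = 1/(-190 - 44514) = 1/(-44704) = -1/44704 ≈ -2.2369e-5)
1/(J - 43787) = 1/(-1/44704 - 43787) = 1/(-1957454049/44704) = -44704/1957454049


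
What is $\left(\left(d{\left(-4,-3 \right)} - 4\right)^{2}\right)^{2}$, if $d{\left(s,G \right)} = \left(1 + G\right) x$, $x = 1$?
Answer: $1296$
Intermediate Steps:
$d{\left(s,G \right)} = 1 + G$ ($d{\left(s,G \right)} = \left(1 + G\right) 1 = 1 + G$)
$\left(\left(d{\left(-4,-3 \right)} - 4\right)^{2}\right)^{2} = \left(\left(\left(1 - 3\right) - 4\right)^{2}\right)^{2} = \left(\left(-2 - 4\right)^{2}\right)^{2} = \left(\left(-6\right)^{2}\right)^{2} = 36^{2} = 1296$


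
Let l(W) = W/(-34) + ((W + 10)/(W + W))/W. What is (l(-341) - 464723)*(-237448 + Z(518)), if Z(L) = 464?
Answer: 19791049057736656/179707 ≈ 1.1013e+11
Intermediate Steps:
l(W) = -W/34 + (10 + W)/(2*W**2) (l(W) = W*(-1/34) + ((10 + W)/((2*W)))/W = -W/34 + ((10 + W)*(1/(2*W)))/W = -W/34 + ((10 + W)/(2*W))/W = -W/34 + (10 + W)/(2*W**2))
(l(-341) - 464723)*(-237448 + Z(518)) = ((1/34)*(170 - 1*(-341)**3 + 17*(-341))/(-341)**2 - 464723)*(-237448 + 464) = ((1/34)*(1/116281)*(170 - 1*(-39651821) - 5797) - 464723)*(-236984) = ((1/34)*(1/116281)*(170 + 39651821 - 5797) - 464723)*(-236984) = ((1/34)*(1/116281)*39646194 - 464723)*(-236984) = (19823097/1976777 - 464723)*(-236984) = -918633914674/1976777*(-236984) = 19791049057736656/179707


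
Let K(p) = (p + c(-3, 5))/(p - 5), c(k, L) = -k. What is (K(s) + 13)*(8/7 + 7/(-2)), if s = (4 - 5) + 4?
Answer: -165/7 ≈ -23.571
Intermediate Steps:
s = 3 (s = -1 + 4 = 3)
K(p) = (3 + p)/(-5 + p) (K(p) = (p - 1*(-3))/(p - 5) = (p + 3)/(-5 + p) = (3 + p)/(-5 + p))
(K(s) + 13)*(8/7 + 7/(-2)) = ((3 + 3)/(-5 + 3) + 13)*(8/7 + 7/(-2)) = (6/(-2) + 13)*(8*(⅐) + 7*(-½)) = (-½*6 + 13)*(8/7 - 7/2) = (-3 + 13)*(-33/14) = 10*(-33/14) = -165/7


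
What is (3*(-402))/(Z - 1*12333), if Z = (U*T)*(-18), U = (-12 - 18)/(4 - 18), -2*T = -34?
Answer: 2814/30307 ≈ 0.092850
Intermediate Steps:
T = 17 (T = -½*(-34) = 17)
U = 15/7 (U = -30/(-14) = -30*(-1/14) = 15/7 ≈ 2.1429)
Z = -4590/7 (Z = ((15/7)*17)*(-18) = (255/7)*(-18) = -4590/7 ≈ -655.71)
(3*(-402))/(Z - 1*12333) = (3*(-402))/(-4590/7 - 1*12333) = -1206/(-4590/7 - 12333) = -1206/(-90921/7) = -1206*(-7/90921) = 2814/30307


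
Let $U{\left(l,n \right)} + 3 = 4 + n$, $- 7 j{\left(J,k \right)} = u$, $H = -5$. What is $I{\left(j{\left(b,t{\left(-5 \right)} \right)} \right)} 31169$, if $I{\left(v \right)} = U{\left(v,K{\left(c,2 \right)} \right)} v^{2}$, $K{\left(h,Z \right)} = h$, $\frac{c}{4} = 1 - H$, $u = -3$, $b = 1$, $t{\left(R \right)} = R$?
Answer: $\frac{7013025}{49} \approx 1.4312 \cdot 10^{5}$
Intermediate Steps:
$j{\left(J,k \right)} = \frac{3}{7}$ ($j{\left(J,k \right)} = \left(- \frac{1}{7}\right) \left(-3\right) = \frac{3}{7}$)
$c = 24$ ($c = 4 \left(1 - -5\right) = 4 \left(1 + 5\right) = 4 \cdot 6 = 24$)
$U{\left(l,n \right)} = 1 + n$ ($U{\left(l,n \right)} = -3 + \left(4 + n\right) = 1 + n$)
$I{\left(v \right)} = 25 v^{2}$ ($I{\left(v \right)} = \left(1 + 24\right) v^{2} = 25 v^{2}$)
$I{\left(j{\left(b,t{\left(-5 \right)} \right)} \right)} 31169 = 25 \left(\frac{3}{7}\right)^{2} \cdot 31169 = 25 \cdot \frac{9}{49} \cdot 31169 = \frac{225}{49} \cdot 31169 = \frac{7013025}{49}$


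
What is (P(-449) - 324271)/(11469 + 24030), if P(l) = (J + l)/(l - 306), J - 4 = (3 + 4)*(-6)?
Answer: -244824118/26801745 ≈ -9.1346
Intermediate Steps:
J = -38 (J = 4 + (3 + 4)*(-6) = 4 + 7*(-6) = 4 - 42 = -38)
P(l) = (-38 + l)/(-306 + l) (P(l) = (-38 + l)/(l - 306) = (-38 + l)/(-306 + l))
(P(-449) - 324271)/(11469 + 24030) = ((-38 - 449)/(-306 - 449) - 324271)/(11469 + 24030) = (-487/(-755) - 324271)/35499 = (-1/755*(-487) - 324271)*(1/35499) = (487/755 - 324271)*(1/35499) = -244824118/755*1/35499 = -244824118/26801745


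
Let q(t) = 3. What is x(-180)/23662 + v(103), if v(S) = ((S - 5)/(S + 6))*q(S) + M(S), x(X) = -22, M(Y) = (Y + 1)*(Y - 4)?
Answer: 13280982499/1289579 ≈ 10299.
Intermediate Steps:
M(Y) = (1 + Y)*(-4 + Y)
v(S) = -4 + S**2 - 3*S + 3*(-5 + S)/(6 + S) (v(S) = ((S - 5)/(S + 6))*3 + (-4 + S**2 - 3*S) = ((-5 + S)/(6 + S))*3 + (-4 + S**2 - 3*S) = 3*(-5 + S)/(6 + S) + (-4 + S**2 - 3*S) = -4 + S**2 - 3*S + 3*(-5 + S)/(6 + S))
x(-180)/23662 + v(103) = -22/23662 + (-39 + 103**3 - 19*103 + 3*103**2)/(6 + 103) = -22*1/23662 + (-39 + 1092727 - 1957 + 3*10609)/109 = -11/11831 + (-39 + 1092727 - 1957 + 31827)/109 = -11/11831 + (1/109)*1122558 = -11/11831 + 1122558/109 = 13280982499/1289579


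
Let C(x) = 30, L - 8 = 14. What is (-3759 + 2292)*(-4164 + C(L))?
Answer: 6064578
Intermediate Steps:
L = 22 (L = 8 + 14 = 22)
(-3759 + 2292)*(-4164 + C(L)) = (-3759 + 2292)*(-4164 + 30) = -1467*(-4134) = 6064578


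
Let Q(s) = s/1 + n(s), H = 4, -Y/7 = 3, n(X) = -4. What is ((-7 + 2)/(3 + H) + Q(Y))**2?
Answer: 32400/49 ≈ 661.22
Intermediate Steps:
Y = -21 (Y = -7*3 = -21)
Q(s) = -4 + s (Q(s) = s/1 - 4 = s*1 - 4 = s - 4 = -4 + s)
((-7 + 2)/(3 + H) + Q(Y))**2 = ((-7 + 2)/(3 + 4) + (-4 - 21))**2 = (-5/7 - 25)**2 = (-180/7)**2 = 32400/49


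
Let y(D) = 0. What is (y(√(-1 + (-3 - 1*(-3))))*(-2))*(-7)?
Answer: 0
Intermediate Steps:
(y(√(-1 + (-3 - 1*(-3))))*(-2))*(-7) = (0*(-2))*(-7) = 0*(-7) = 0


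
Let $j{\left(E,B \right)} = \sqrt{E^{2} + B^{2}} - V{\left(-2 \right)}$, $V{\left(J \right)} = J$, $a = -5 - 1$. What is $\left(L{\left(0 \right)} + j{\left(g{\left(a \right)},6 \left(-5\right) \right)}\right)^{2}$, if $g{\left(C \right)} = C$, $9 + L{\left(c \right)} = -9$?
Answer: $1192 - 192 \sqrt{26} \approx 212.99$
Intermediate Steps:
$L{\left(c \right)} = -18$ ($L{\left(c \right)} = -9 - 9 = -18$)
$a = -6$ ($a = -5 - 1 = -6$)
$j{\left(E,B \right)} = 2 + \sqrt{B^{2} + E^{2}}$ ($j{\left(E,B \right)} = \sqrt{E^{2} + B^{2}} - -2 = \sqrt{B^{2} + E^{2}} + 2 = 2 + \sqrt{B^{2} + E^{2}}$)
$\left(L{\left(0 \right)} + j{\left(g{\left(a \right)},6 \left(-5\right) \right)}\right)^{2} = \left(-18 + \left(2 + \sqrt{\left(6 \left(-5\right)\right)^{2} + \left(-6\right)^{2}}\right)\right)^{2} = \left(-18 + \left(2 + \sqrt{\left(-30\right)^{2} + 36}\right)\right)^{2} = \left(-18 + \left(2 + \sqrt{900 + 36}\right)\right)^{2} = \left(-18 + \left(2 + \sqrt{936}\right)\right)^{2} = \left(-18 + \left(2 + 6 \sqrt{26}\right)\right)^{2} = \left(-16 + 6 \sqrt{26}\right)^{2}$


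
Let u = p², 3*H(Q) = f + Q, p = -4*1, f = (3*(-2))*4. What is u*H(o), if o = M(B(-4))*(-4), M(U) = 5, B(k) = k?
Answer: -704/3 ≈ -234.67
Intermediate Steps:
f = -24 (f = -6*4 = -24)
p = -4
o = -20 (o = 5*(-4) = -20)
H(Q) = -8 + Q/3 (H(Q) = (-24 + Q)/3 = -8 + Q/3)
u = 16 (u = (-4)² = 16)
u*H(o) = 16*(-8 + (⅓)*(-20)) = 16*(-8 - 20/3) = 16*(-44/3) = -704/3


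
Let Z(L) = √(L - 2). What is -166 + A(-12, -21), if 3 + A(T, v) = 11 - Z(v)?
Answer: -158 - I*√23 ≈ -158.0 - 4.7958*I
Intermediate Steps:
Z(L) = √(-2 + L)
A(T, v) = 8 - √(-2 + v) (A(T, v) = -3 + (11 - √(-2 + v)) = 8 - √(-2 + v))
-166 + A(-12, -21) = -166 + (8 - √(-2 - 21)) = -166 + (8 - √(-23)) = -166 + (8 - I*√23) = -158 - I*√23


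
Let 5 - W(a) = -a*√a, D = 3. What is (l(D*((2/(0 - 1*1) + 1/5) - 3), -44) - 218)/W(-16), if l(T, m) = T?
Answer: -1162/4121 - 74368*I/20605 ≈ -0.28197 - 3.6092*I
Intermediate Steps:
W(a) = 5 + a^(3/2) (W(a) = 5 - (-1)*a*√a = 5 - (-1)*a^(3/2) = 5 + a^(3/2))
(l(D*((2/(0 - 1*1) + 1/5) - 3), -44) - 218)/W(-16) = (3*((2/(0 - 1*1) + 1/5) - 3) - 218)/(5 + (-16)^(3/2)) = (3*((2/(0 - 1) + 1*(⅕)) - 3) - 218)/(5 - 64*I) = (3*((2/(-1) + ⅕) - 3) - 218)*((5 + 64*I)/4121) = (3*((2*(-1) + ⅕) - 3) - 218)*((5 + 64*I)/4121) = (3*((-2 + ⅕) - 3) - 218)*((5 + 64*I)/4121) = (3*(-9/5 - 3) - 218)*((5 + 64*I)/4121) = (3*(-24/5) - 218)*((5 + 64*I)/4121) = (-72/5 - 218)*((5 + 64*I)/4121) = -1162*(5 + 64*I)/20605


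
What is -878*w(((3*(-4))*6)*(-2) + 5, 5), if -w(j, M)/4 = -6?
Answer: -21072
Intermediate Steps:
w(j, M) = 24 (w(j, M) = -4*(-6) = 24)
-878*w(((3*(-4))*6)*(-2) + 5, 5) = -878*24 = -21072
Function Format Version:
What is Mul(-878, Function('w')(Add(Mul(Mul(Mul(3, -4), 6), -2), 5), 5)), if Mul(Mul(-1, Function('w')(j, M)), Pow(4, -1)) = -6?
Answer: -21072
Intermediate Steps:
Function('w')(j, M) = 24 (Function('w')(j, M) = Mul(-4, -6) = 24)
Mul(-878, Function('w')(Add(Mul(Mul(Mul(3, -4), 6), -2), 5), 5)) = Mul(-878, 24) = -21072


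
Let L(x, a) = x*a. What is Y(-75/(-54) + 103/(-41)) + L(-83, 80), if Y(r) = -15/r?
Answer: -5493490/829 ≈ -6626.6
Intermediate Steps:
L(x, a) = a*x
Y(-75/(-54) + 103/(-41)) + L(-83, 80) = -15/(-75/(-54) + 103/(-41)) + 80*(-83) = -15/(-75*(-1/54) + 103*(-1/41)) - 6640 = -15/(25/18 - 103/41) - 6640 = -15/(-829/738) - 6640 = -15*(-738/829) - 6640 = 11070/829 - 6640 = -5493490/829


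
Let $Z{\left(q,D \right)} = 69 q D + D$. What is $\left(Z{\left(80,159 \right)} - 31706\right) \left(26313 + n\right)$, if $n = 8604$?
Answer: $29544425961$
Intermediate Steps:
$Z{\left(q,D \right)} = D + 69 D q$ ($Z{\left(q,D \right)} = 69 D q + D = D + 69 D q$)
$\left(Z{\left(80,159 \right)} - 31706\right) \left(26313 + n\right) = \left(159 \left(1 + 69 \cdot 80\right) - 31706\right) \left(26313 + 8604\right) = \left(159 \left(1 + 5520\right) - 31706\right) 34917 = \left(159 \cdot 5521 - 31706\right) 34917 = \left(877839 - 31706\right) 34917 = 846133 \cdot 34917 = 29544425961$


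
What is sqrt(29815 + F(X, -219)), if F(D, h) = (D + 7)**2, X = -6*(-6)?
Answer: 4*sqrt(1979) ≈ 177.94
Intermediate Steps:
X = 36
F(D, h) = (7 + D)**2
sqrt(29815 + F(X, -219)) = sqrt(29815 + (7 + 36)**2) = sqrt(29815 + 43**2) = sqrt(29815 + 1849) = sqrt(31664) = 4*sqrt(1979)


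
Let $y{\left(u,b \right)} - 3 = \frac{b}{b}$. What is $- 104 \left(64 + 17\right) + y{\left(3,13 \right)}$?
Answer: $-8420$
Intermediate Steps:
$y{\left(u,b \right)} = 4$ ($y{\left(u,b \right)} = 3 + \frac{b}{b} = 3 + 1 = 4$)
$- 104 \left(64 + 17\right) + y{\left(3,13 \right)} = - 104 \left(64 + 17\right) + 4 = \left(-104\right) 81 + 4 = -8424 + 4 = -8420$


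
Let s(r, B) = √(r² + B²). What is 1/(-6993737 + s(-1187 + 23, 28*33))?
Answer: -6993737/48912355016497 - 12*√15338/48912355016497 ≈ -1.4302e-7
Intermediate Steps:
s(r, B) = √(B² + r²)
1/(-6993737 + s(-1187 + 23, 28*33)) = 1/(-6993737 + √((28*33)² + (-1187 + 23)²)) = 1/(-6993737 + √(924² + (-1164)²)) = 1/(-6993737 + √(853776 + 1354896)) = 1/(-6993737 + √2208672) = 1/(-6993737 + 12*√15338)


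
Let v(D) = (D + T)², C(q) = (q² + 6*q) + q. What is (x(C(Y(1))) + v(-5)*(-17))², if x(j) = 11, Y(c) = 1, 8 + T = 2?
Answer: 4186116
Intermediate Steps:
T = -6 (T = -8 + 2 = -6)
C(q) = q² + 7*q
v(D) = (-6 + D)² (v(D) = (D - 6)² = (-6 + D)²)
(x(C(Y(1))) + v(-5)*(-17))² = (11 + (-6 - 5)²*(-17))² = (11 + (-11)²*(-17))² = (11 + 121*(-17))² = (11 - 2057)² = (-2046)² = 4186116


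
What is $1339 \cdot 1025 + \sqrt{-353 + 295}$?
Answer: $1372475 + i \sqrt{58} \approx 1.3725 \cdot 10^{6} + 7.6158 i$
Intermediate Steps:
$1339 \cdot 1025 + \sqrt{-353 + 295} = 1372475 + \sqrt{-58} = 1372475 + i \sqrt{58}$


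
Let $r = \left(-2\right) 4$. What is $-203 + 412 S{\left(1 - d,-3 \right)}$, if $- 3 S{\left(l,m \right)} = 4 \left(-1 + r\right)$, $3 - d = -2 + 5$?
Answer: $4741$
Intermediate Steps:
$r = -8$
$d = 0$ ($d = 3 - \left(-2 + 5\right) = 3 - 3 = 0$)
$S{\left(l,m \right)} = 12$ ($S{\left(l,m \right)} = - \frac{4 \left(-1 - 8\right)}{3} = - \frac{4 \left(-9\right)}{3} = \left(- \frac{1}{3}\right) \left(-36\right) = 12$)
$-203 + 412 S{\left(1 - d,-3 \right)} = -203 + 412 \cdot 12 = -203 + 4944 = 4741$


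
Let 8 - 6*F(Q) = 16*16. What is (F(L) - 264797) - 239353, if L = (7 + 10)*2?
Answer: -1512574/3 ≈ -5.0419e+5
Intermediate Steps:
L = 34 (L = 17*2 = 34)
F(Q) = -124/3 (F(Q) = 4/3 - 8*16/3 = 4/3 - 1/6*256 = 4/3 - 128/3 = -124/3)
(F(L) - 264797) - 239353 = (-124/3 - 264797) - 239353 = -794515/3 - 239353 = -1512574/3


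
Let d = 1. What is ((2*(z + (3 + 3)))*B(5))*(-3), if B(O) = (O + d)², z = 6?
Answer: -2592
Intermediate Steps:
B(O) = (1 + O)² (B(O) = (O + 1)² = (1 + O)²)
((2*(z + (3 + 3)))*B(5))*(-3) = ((2*(6 + (3 + 3)))*(1 + 5)²)*(-3) = ((2*(6 + 6))*6²)*(-3) = ((2*12)*36)*(-3) = (24*36)*(-3) = 864*(-3) = -2592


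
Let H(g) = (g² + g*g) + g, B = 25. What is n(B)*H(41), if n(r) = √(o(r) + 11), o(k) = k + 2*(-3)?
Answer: 3403*√30 ≈ 18639.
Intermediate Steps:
o(k) = -6 + k (o(k) = k - 6 = -6 + k)
n(r) = √(5 + r) (n(r) = √((-6 + r) + 11) = √(5 + r))
H(g) = g + 2*g² (H(g) = (g² + g²) + g = 2*g² + g = g + 2*g²)
n(B)*H(41) = √(5 + 25)*(41*(1 + 2*41)) = √30*(41*(1 + 82)) = √30*(41*83) = √30*3403 = 3403*√30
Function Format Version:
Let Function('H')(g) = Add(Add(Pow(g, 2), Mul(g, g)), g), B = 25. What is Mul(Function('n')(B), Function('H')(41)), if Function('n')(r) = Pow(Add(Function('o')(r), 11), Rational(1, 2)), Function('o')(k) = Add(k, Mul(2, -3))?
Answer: Mul(3403, Pow(30, Rational(1, 2))) ≈ 18639.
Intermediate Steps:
Function('o')(k) = Add(-6, k) (Function('o')(k) = Add(k, -6) = Add(-6, k))
Function('n')(r) = Pow(Add(5, r), Rational(1, 2)) (Function('n')(r) = Pow(Add(Add(-6, r), 11), Rational(1, 2)) = Pow(Add(5, r), Rational(1, 2)))
Function('H')(g) = Add(g, Mul(2, Pow(g, 2))) (Function('H')(g) = Add(Add(Pow(g, 2), Pow(g, 2)), g) = Add(Mul(2, Pow(g, 2)), g) = Add(g, Mul(2, Pow(g, 2))))
Mul(Function('n')(B), Function('H')(41)) = Mul(Pow(Add(5, 25), Rational(1, 2)), Mul(41, Add(1, Mul(2, 41)))) = Mul(Pow(30, Rational(1, 2)), Mul(41, Add(1, 82))) = Mul(Pow(30, Rational(1, 2)), Mul(41, 83)) = Mul(Pow(30, Rational(1, 2)), 3403) = Mul(3403, Pow(30, Rational(1, 2)))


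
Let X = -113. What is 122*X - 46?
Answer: -13832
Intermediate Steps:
122*X - 46 = 122*(-113) - 46 = -13786 - 46 = -13832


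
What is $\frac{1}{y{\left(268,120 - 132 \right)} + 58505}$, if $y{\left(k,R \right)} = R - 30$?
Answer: $\frac{1}{58463} \approx 1.7105 \cdot 10^{-5}$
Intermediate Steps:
$y{\left(k,R \right)} = -30 + R$
$\frac{1}{y{\left(268,120 - 132 \right)} + 58505} = \frac{1}{\left(-30 + \left(120 - 132\right)\right) + 58505} = \frac{1}{\left(-30 - 12\right) + 58505} = \frac{1}{-42 + 58505} = \frac{1}{58463}$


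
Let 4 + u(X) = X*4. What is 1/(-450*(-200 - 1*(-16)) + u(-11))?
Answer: 1/82752 ≈ 1.2084e-5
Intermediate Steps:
u(X) = -4 + 4*X (u(X) = -4 + X*4 = -4 + 4*X)
1/(-450*(-200 - 1*(-16)) + u(-11)) = 1/(-450*(-200 - 1*(-16)) + (-4 + 4*(-11))) = 1/(-450*(-200 + 16) + (-4 - 44)) = 1/(-450*(-184) - 48) = 1/(82800 - 48) = 1/82752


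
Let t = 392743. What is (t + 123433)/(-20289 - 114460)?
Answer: -516176/134749 ≈ -3.8306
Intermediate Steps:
(t + 123433)/(-20289 - 114460) = (392743 + 123433)/(-20289 - 114460) = 516176/(-134749) = 516176*(-1/134749) = -516176/134749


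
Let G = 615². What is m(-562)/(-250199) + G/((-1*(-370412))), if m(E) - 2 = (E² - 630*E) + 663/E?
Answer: -43136104172079/26042156068628 ≈ -1.6564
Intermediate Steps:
G = 378225
m(E) = 2 + E² - 630*E + 663/E (m(E) = 2 + ((E² - 630*E) + 663/E) = 2 + (E² - 630*E + 663/E) = 2 + E² - 630*E + 663/E)
m(-562)/(-250199) + G/((-1*(-370412))) = (2 + (-562)² - 630*(-562) + 663/(-562))/(-250199) + 378225/((-1*(-370412))) = (2 + 315844 + 354060 + 663*(-1/562))*(-1/250199) + 378225/370412 = (2 + 315844 + 354060 - 663/562)*(-1/250199) + 378225*(1/370412) = (376486509/562)*(-1/250199) + 378225/370412 = -376486509/140611838 + 378225/370412 = -43136104172079/26042156068628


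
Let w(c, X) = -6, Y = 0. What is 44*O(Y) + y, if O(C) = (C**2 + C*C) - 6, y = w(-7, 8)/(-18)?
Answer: -791/3 ≈ -263.67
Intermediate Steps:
y = 1/3 (y = -6/(-18) = -6*(-1/18) = 1/3 ≈ 0.33333)
O(C) = -6 + 2*C**2 (O(C) = (C**2 + C**2) - 6 = 2*C**2 - 6 = -6 + 2*C**2)
44*O(Y) + y = 44*(-6 + 2*0**2) + 1/3 = 44*(-6 + 2*0) + 1/3 = 44*(-6 + 0) + 1/3 = 44*(-6) + 1/3 = -264 + 1/3 = -791/3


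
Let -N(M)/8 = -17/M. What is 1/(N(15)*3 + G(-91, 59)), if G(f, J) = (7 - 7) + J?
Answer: 5/431 ≈ 0.011601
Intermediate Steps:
G(f, J) = J (G(f, J) = 0 + J = J)
N(M) = 136/M (N(M) = -(-136)/M = 136/M)
1/(N(15)*3 + G(-91, 59)) = 1/((136/15)*3 + 59) = 1/(136/5 + 59) = 1/(431/5) = 5/431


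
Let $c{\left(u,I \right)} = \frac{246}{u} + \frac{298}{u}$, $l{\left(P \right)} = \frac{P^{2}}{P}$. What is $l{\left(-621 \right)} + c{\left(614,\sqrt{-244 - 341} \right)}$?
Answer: $- \frac{190375}{307} \approx -620.11$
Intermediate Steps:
$l{\left(P \right)} = P$
$c{\left(u,I \right)} = \frac{544}{u}$
$l{\left(-621 \right)} + c{\left(614,\sqrt{-244 - 341} \right)} = -621 + \frac{544}{614} = -621 + 544 \cdot \frac{1}{614} = -621 + \frac{272}{307} = - \frac{190375}{307}$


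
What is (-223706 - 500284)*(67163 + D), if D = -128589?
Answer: 44471809740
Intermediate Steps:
(-223706 - 500284)*(67163 + D) = (-223706 - 500284)*(67163 - 128589) = -723990*(-61426) = 44471809740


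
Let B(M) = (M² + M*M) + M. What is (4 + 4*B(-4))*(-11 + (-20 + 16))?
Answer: -1740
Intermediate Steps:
B(M) = M + 2*M² (B(M) = (M² + M²) + M = 2*M² + M = M + 2*M²)
(4 + 4*B(-4))*(-11 + (-20 + 16)) = (4 + 4*(-4*(1 + 2*(-4))))*(-11 + (-20 + 16)) = (4 + 4*(-4*(1 - 8)))*(-11 - 4) = (4 + 4*(-4*(-7)))*(-15) = (4 + 4*28)*(-15) = (4 + 112)*(-15) = 116*(-15) = -1740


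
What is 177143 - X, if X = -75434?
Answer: 252577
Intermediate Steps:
177143 - X = 177143 - 1*(-75434) = 177143 + 75434 = 252577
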